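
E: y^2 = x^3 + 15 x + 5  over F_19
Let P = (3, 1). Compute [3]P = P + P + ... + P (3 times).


k = 3 = 11_2 (binary, LSB first: 11)
Double-and-add from P = (3, 1):
  bit 0 = 1: acc = O + (3, 1) = (3, 1)
  bit 1 = 1: acc = (3, 1) + (17, 9) = (16, 16)

3P = (16, 16)


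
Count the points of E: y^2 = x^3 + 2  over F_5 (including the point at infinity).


For each x in F_5, count y with y^2 = x^3 + 0 x + 2 mod 5:
  x = 2: RHS = 0, y in [0]  -> 1 point(s)
  x = 3: RHS = 4, y in [2, 3]  -> 2 point(s)
  x = 4: RHS = 1, y in [1, 4]  -> 2 point(s)
Affine points: 5. Add the point at infinity: total = 6.

#E(F_5) = 6


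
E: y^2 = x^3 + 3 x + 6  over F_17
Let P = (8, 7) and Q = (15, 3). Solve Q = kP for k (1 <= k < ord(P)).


Enumerate multiples of P until we hit Q = (15, 3):
  1P = (8, 7)
  2P = (10, 4)
  3P = (14, 2)
  4P = (16, 11)
  5P = (6, 11)
  6P = (7, 8)
  7P = (3, 5)
  8P = (15, 14)
  9P = (12, 6)
  10P = (13, 7)
  11P = (13, 10)
  12P = (12, 11)
  13P = (15, 3)
Match found at i = 13.

k = 13


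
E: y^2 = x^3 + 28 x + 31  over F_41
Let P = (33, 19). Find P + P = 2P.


Doubling: s = (3 x1^2 + a) / (2 y1)
s = (3*33^2 + 28) / (2*19) mod 41 = 36
x3 = s^2 - 2 x1 mod 41 = 36^2 - 2*33 = 0
y3 = s (x1 - x3) - y1 mod 41 = 36 * (33 - 0) - 19 = 21

2P = (0, 21)


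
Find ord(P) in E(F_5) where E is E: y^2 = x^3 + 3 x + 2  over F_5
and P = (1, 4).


Compute successive multiples of P until we hit O:
  1P = (1, 4)
  2P = (2, 4)
  3P = (2, 1)
  4P = (1, 1)
  5P = O

ord(P) = 5


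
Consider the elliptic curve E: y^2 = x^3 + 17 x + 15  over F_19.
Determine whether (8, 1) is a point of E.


Check whether y^2 = x^3 + 17 x + 15 (mod 19) for (x, y) = (8, 1).
LHS: y^2 = 1^2 mod 19 = 1
RHS: x^3 + 17 x + 15 = 8^3 + 17*8 + 15 mod 19 = 17
LHS != RHS

No, not on the curve


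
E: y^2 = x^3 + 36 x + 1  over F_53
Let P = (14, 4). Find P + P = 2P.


Doubling: s = (3 x1^2 + a) / (2 y1)
s = (3*14^2 + 36) / (2*4) mod 53 = 25
x3 = s^2 - 2 x1 mod 53 = 25^2 - 2*14 = 14
y3 = s (x1 - x3) - y1 mod 53 = 25 * (14 - 14) - 4 = 49

2P = (14, 49)


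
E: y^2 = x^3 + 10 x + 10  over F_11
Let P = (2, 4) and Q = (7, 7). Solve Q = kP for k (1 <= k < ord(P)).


Enumerate multiples of P until we hit Q = (7, 7):
  1P = (2, 4)
  2P = (7, 7)
Match found at i = 2.

k = 2


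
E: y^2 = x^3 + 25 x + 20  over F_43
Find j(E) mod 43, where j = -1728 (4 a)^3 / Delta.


Delta = -16(4 a^3 + 27 b^2) mod 43 = 25
-1728 * (4 a)^3 = -1728 * (4*25)^3 mod 43 = 21
j = 21 * 25^(-1) mod 43 = 6

j = 6 (mod 43)


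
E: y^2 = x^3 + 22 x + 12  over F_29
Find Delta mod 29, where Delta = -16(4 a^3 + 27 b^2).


4 a^3 + 27 b^2 = 4*22^3 + 27*12^2 = 42592 + 3888 = 46480
Delta = -16 * (46480) = -743680
Delta mod 29 = 25

Delta = 25 (mod 29)


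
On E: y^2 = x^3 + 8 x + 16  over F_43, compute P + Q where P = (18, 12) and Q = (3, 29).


P != Q, so use the chord formula.
s = (y2 - y1) / (x2 - x1) = (17) / (28) mod 43 = 39
x3 = s^2 - x1 - x2 mod 43 = 39^2 - 18 - 3 = 38
y3 = s (x1 - x3) - y1 mod 43 = 39 * (18 - 38) - 12 = 25

P + Q = (38, 25)


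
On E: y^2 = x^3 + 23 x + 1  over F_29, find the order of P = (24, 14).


Compute successive multiples of P until we hit O:
  1P = (24, 14)
  2P = (15, 3)
  3P = (23, 13)
  4P = (12, 27)
  5P = (27, 11)
  6P = (8, 28)
  7P = (10, 10)
  8P = (1, 5)
  ... (continuing to 35P)
  35P = O

ord(P) = 35


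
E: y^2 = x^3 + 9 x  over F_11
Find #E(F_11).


For each x in F_11, count y with y^2 = x^3 + 9 x + 0 mod 11:
  x = 0: RHS = 0, y in [0]  -> 1 point(s)
  x = 2: RHS = 4, y in [2, 9]  -> 2 point(s)
  x = 4: RHS = 1, y in [1, 10]  -> 2 point(s)
  x = 5: RHS = 5, y in [4, 7]  -> 2 point(s)
  x = 8: RHS = 1, y in [1, 10]  -> 2 point(s)
  x = 10: RHS = 1, y in [1, 10]  -> 2 point(s)
Affine points: 11. Add the point at infinity: total = 12.

#E(F_11) = 12


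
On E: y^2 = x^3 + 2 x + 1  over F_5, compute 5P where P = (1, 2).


k = 5 = 101_2 (binary, LSB first: 101)
Double-and-add from P = (1, 2):
  bit 0 = 1: acc = O + (1, 2) = (1, 2)
  bit 1 = 0: acc unchanged = (1, 2)
  bit 2 = 1: acc = (1, 2) + (0, 4) = (3, 2)

5P = (3, 2)


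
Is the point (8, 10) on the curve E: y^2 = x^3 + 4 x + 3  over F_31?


Check whether y^2 = x^3 + 4 x + 3 (mod 31) for (x, y) = (8, 10).
LHS: y^2 = 10^2 mod 31 = 7
RHS: x^3 + 4 x + 3 = 8^3 + 4*8 + 3 mod 31 = 20
LHS != RHS

No, not on the curve


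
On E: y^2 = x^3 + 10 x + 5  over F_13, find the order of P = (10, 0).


Compute successive multiples of P until we hit O:
  1P = (10, 0)
  2P = O

ord(P) = 2


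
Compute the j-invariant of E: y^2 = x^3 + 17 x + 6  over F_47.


Delta = -16(4 a^3 + 27 b^2) mod 47 = 3
-1728 * (4 a)^3 = -1728 * (4*17)^3 mod 47 = 22
j = 22 * 3^(-1) mod 47 = 23

j = 23 (mod 47)


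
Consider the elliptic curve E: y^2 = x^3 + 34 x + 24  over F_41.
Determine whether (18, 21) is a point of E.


Check whether y^2 = x^3 + 34 x + 24 (mod 41) for (x, y) = (18, 21).
LHS: y^2 = 21^2 mod 41 = 31
RHS: x^3 + 34 x + 24 = 18^3 + 34*18 + 24 mod 41 = 31
LHS = RHS

Yes, on the curve


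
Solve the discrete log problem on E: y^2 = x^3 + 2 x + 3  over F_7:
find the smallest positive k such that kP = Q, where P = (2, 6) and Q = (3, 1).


Enumerate multiples of P until we hit Q = (3, 1):
  1P = (2, 6)
  2P = (3, 1)
Match found at i = 2.

k = 2


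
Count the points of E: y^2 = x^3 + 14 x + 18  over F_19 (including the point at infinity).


For each x in F_19, count y with y^2 = x^3 + 14 x + 18 mod 19:
  x = 2: RHS = 16, y in [4, 15]  -> 2 point(s)
  x = 3: RHS = 11, y in [7, 12]  -> 2 point(s)
  x = 4: RHS = 5, y in [9, 10]  -> 2 point(s)
  x = 5: RHS = 4, y in [2, 17]  -> 2 point(s)
  x = 16: RHS = 6, y in [5, 14]  -> 2 point(s)
  x = 17: RHS = 1, y in [1, 18]  -> 2 point(s)
Affine points: 12. Add the point at infinity: total = 13.

#E(F_19) = 13


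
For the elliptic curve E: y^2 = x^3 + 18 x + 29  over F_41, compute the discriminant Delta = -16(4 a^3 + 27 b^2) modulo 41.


4 a^3 + 27 b^2 = 4*18^3 + 27*29^2 = 23328 + 22707 = 46035
Delta = -16 * (46035) = -736560
Delta mod 41 = 5

Delta = 5 (mod 41)


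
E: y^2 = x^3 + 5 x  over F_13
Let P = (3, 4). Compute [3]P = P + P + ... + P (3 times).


k = 3 = 11_2 (binary, LSB first: 11)
Double-and-add from P = (3, 4):
  bit 0 = 1: acc = O + (3, 4) = (3, 4)
  bit 1 = 1: acc = (3, 4) + (10, 7) = (10, 6)

3P = (10, 6)


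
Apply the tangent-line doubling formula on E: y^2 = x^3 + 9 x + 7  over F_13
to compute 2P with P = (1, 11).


Doubling: s = (3 x1^2 + a) / (2 y1)
s = (3*1^2 + 9) / (2*11) mod 13 = 10
x3 = s^2 - 2 x1 mod 13 = 10^2 - 2*1 = 7
y3 = s (x1 - x3) - y1 mod 13 = 10 * (1 - 7) - 11 = 7

2P = (7, 7)


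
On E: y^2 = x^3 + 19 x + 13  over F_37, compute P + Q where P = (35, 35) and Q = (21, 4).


P != Q, so use the chord formula.
s = (y2 - y1) / (x2 - x1) = (6) / (23) mod 37 = 26
x3 = s^2 - x1 - x2 mod 37 = 26^2 - 35 - 21 = 28
y3 = s (x1 - x3) - y1 mod 37 = 26 * (35 - 28) - 35 = 36

P + Q = (28, 36)


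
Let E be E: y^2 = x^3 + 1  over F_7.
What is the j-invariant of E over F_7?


Delta = -16(4 a^3 + 27 b^2) mod 7 = 2
-1728 * (4 a)^3 = -1728 * (4*0)^3 mod 7 = 0
j = 0 * 2^(-1) mod 7 = 0

j = 0 (mod 7)


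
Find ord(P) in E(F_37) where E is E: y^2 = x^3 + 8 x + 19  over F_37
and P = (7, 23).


Compute successive multiples of P until we hit O:
  1P = (7, 23)
  2P = (30, 29)
  3P = (10, 10)
  4P = (10, 27)
  5P = (30, 8)
  6P = (7, 14)
  7P = O

ord(P) = 7


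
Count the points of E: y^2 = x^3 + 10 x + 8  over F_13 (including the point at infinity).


For each x in F_13, count y with y^2 = x^3 + 10 x + 8 mod 13:
  x = 2: RHS = 10, y in [6, 7]  -> 2 point(s)
  x = 3: RHS = 0, y in [0]  -> 1 point(s)
  x = 5: RHS = 1, y in [1, 12]  -> 2 point(s)
  x = 10: RHS = 3, y in [4, 9]  -> 2 point(s)
  x = 12: RHS = 10, y in [6, 7]  -> 2 point(s)
Affine points: 9. Add the point at infinity: total = 10.

#E(F_13) = 10


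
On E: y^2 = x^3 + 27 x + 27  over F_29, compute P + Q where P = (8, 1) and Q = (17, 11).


P != Q, so use the chord formula.
s = (y2 - y1) / (x2 - x1) = (10) / (9) mod 29 = 14
x3 = s^2 - x1 - x2 mod 29 = 14^2 - 8 - 17 = 26
y3 = s (x1 - x3) - y1 mod 29 = 14 * (8 - 26) - 1 = 8

P + Q = (26, 8)


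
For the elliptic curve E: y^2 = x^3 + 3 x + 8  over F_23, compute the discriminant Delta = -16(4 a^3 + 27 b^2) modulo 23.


4 a^3 + 27 b^2 = 4*3^3 + 27*8^2 = 108 + 1728 = 1836
Delta = -16 * (1836) = -29376
Delta mod 23 = 18

Delta = 18 (mod 23)


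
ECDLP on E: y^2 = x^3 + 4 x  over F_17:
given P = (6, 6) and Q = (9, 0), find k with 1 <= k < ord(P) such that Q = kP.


Enumerate multiples of P until we hit Q = (9, 0):
  1P = (6, 6)
  2P = (9, 0)
Match found at i = 2.

k = 2


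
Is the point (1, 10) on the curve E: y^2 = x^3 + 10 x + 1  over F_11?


Check whether y^2 = x^3 + 10 x + 1 (mod 11) for (x, y) = (1, 10).
LHS: y^2 = 10^2 mod 11 = 1
RHS: x^3 + 10 x + 1 = 1^3 + 10*1 + 1 mod 11 = 1
LHS = RHS

Yes, on the curve


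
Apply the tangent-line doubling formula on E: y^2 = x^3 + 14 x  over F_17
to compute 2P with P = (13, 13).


Doubling: s = (3 x1^2 + a) / (2 y1)
s = (3*13^2 + 14) / (2*13) mod 17 = 5
x3 = s^2 - 2 x1 mod 17 = 5^2 - 2*13 = 16
y3 = s (x1 - x3) - y1 mod 17 = 5 * (13 - 16) - 13 = 6

2P = (16, 6)


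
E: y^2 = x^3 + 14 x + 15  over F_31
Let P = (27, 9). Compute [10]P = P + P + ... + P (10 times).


k = 10 = 1010_2 (binary, LSB first: 0101)
Double-and-add from P = (27, 9):
  bit 0 = 0: acc unchanged = O
  bit 1 = 1: acc = O + (8, 22) = (8, 22)
  bit 2 = 0: acc unchanged = (8, 22)
  bit 3 = 1: acc = (8, 22) + (15, 29) = (9, 8)

10P = (9, 8)


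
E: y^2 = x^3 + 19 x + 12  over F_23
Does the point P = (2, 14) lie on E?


Check whether y^2 = x^3 + 19 x + 12 (mod 23) for (x, y) = (2, 14).
LHS: y^2 = 14^2 mod 23 = 12
RHS: x^3 + 19 x + 12 = 2^3 + 19*2 + 12 mod 23 = 12
LHS = RHS

Yes, on the curve


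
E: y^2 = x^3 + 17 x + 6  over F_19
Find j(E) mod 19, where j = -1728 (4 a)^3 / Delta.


Delta = -16(4 a^3 + 27 b^2) mod 19 = 8
-1728 * (4 a)^3 = -1728 * (4*17)^3 mod 19 = 1
j = 1 * 8^(-1) mod 19 = 12

j = 12 (mod 19)


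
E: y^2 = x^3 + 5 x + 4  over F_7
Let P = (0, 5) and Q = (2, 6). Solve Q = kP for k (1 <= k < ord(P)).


Enumerate multiples of P until we hit Q = (2, 6):
  1P = (0, 5)
  2P = (2, 1)
  3P = (2, 6)
Match found at i = 3.

k = 3


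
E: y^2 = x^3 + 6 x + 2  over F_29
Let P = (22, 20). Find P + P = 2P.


Doubling: s = (3 x1^2 + a) / (2 y1)
s = (3*22^2 + 6) / (2*20) mod 29 = 6
x3 = s^2 - 2 x1 mod 29 = 6^2 - 2*22 = 21
y3 = s (x1 - x3) - y1 mod 29 = 6 * (22 - 21) - 20 = 15

2P = (21, 15)


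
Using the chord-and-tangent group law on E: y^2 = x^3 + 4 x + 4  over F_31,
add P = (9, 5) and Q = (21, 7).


P != Q, so use the chord formula.
s = (y2 - y1) / (x2 - x1) = (2) / (12) mod 31 = 26
x3 = s^2 - x1 - x2 mod 31 = 26^2 - 9 - 21 = 26
y3 = s (x1 - x3) - y1 mod 31 = 26 * (9 - 26) - 5 = 18

P + Q = (26, 18)


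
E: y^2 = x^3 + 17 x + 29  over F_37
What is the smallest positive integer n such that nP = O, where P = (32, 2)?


Compute successive multiples of P until we hit O:
  1P = (32, 2)
  2P = (21, 29)
  3P = (31, 9)
  4P = (23, 9)
  5P = (26, 18)
  6P = (19, 25)
  7P = (20, 28)
  8P = (1, 11)
  ... (continuing to 46P)
  46P = O

ord(P) = 46


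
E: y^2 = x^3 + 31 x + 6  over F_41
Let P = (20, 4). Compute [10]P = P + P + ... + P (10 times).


k = 10 = 1010_2 (binary, LSB first: 0101)
Double-and-add from P = (20, 4):
  bit 0 = 0: acc unchanged = O
  bit 1 = 1: acc = O + (26, 26) = (26, 26)
  bit 2 = 0: acc unchanged = (26, 26)
  bit 3 = 1: acc = (26, 26) + (19, 22) = (39, 31)

10P = (39, 31)


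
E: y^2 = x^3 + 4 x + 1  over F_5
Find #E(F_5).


For each x in F_5, count y with y^2 = x^3 + 4 x + 1 mod 5:
  x = 0: RHS = 1, y in [1, 4]  -> 2 point(s)
  x = 1: RHS = 1, y in [1, 4]  -> 2 point(s)
  x = 3: RHS = 0, y in [0]  -> 1 point(s)
  x = 4: RHS = 1, y in [1, 4]  -> 2 point(s)
Affine points: 7. Add the point at infinity: total = 8.

#E(F_5) = 8


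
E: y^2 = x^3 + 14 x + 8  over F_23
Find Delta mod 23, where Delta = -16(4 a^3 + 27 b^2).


4 a^3 + 27 b^2 = 4*14^3 + 27*8^2 = 10976 + 1728 = 12704
Delta = -16 * (12704) = -203264
Delta mod 23 = 10

Delta = 10 (mod 23)


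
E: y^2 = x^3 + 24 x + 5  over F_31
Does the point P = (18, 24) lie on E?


Check whether y^2 = x^3 + 24 x + 5 (mod 31) for (x, y) = (18, 24).
LHS: y^2 = 24^2 mod 31 = 18
RHS: x^3 + 24 x + 5 = 18^3 + 24*18 + 5 mod 31 = 7
LHS != RHS

No, not on the curve


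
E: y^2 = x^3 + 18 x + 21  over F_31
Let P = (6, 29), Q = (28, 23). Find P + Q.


P != Q, so use the chord formula.
s = (y2 - y1) / (x2 - x1) = (25) / (22) mod 31 = 11
x3 = s^2 - x1 - x2 mod 31 = 11^2 - 6 - 28 = 25
y3 = s (x1 - x3) - y1 mod 31 = 11 * (6 - 25) - 29 = 10

P + Q = (25, 10)


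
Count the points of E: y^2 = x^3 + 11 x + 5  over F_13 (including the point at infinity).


For each x in F_13, count y with y^2 = x^3 + 11 x + 5 mod 13:
  x = 1: RHS = 4, y in [2, 11]  -> 2 point(s)
  x = 2: RHS = 9, y in [3, 10]  -> 2 point(s)
  x = 3: RHS = 0, y in [0]  -> 1 point(s)
  x = 4: RHS = 9, y in [3, 10]  -> 2 point(s)
  x = 5: RHS = 3, y in [4, 9]  -> 2 point(s)
  x = 6: RHS = 1, y in [1, 12]  -> 2 point(s)
  x = 7: RHS = 9, y in [3, 10]  -> 2 point(s)
  x = 9: RHS = 1, y in [1, 12]  -> 2 point(s)
  x = 10: RHS = 10, y in [6, 7]  -> 2 point(s)
  x = 11: RHS = 1, y in [1, 12]  -> 2 point(s)
Affine points: 19. Add the point at infinity: total = 20.

#E(F_13) = 20


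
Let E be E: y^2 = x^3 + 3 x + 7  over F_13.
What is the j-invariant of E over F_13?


Delta = -16(4 a^3 + 27 b^2) mod 13 = 10
-1728 * (4 a)^3 = -1728 * (4*3)^3 mod 13 = 12
j = 12 * 10^(-1) mod 13 = 9

j = 9 (mod 13)


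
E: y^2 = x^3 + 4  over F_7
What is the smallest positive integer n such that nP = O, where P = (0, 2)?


Compute successive multiples of P until we hit O:
  1P = (0, 2)
  2P = (0, 5)
  3P = O

ord(P) = 3


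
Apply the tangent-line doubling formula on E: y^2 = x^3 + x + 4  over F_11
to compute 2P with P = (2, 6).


Doubling: s = (3 x1^2 + a) / (2 y1)
s = (3*2^2 + 1) / (2*6) mod 11 = 2
x3 = s^2 - 2 x1 mod 11 = 2^2 - 2*2 = 0
y3 = s (x1 - x3) - y1 mod 11 = 2 * (2 - 0) - 6 = 9

2P = (0, 9)


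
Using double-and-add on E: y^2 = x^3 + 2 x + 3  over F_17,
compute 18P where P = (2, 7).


k = 18 = 10010_2 (binary, LSB first: 01001)
Double-and-add from P = (2, 7):
  bit 0 = 0: acc unchanged = O
  bit 1 = 1: acc = O + (14, 15) = (14, 15)
  bit 2 = 0: acc unchanged = (14, 15)
  bit 3 = 0: acc unchanged = (14, 15)
  bit 4 = 1: acc = (14, 15) + (3, 6) = (15, 12)

18P = (15, 12)


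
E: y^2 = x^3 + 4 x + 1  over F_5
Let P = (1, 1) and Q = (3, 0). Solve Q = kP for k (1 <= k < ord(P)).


Enumerate multiples of P until we hit Q = (3, 0):
  1P = (1, 1)
  2P = (4, 1)
  3P = (0, 4)
  4P = (3, 0)
Match found at i = 4.

k = 4


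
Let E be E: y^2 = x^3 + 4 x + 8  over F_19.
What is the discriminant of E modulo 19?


4 a^3 + 27 b^2 = 4*4^3 + 27*8^2 = 256 + 1728 = 1984
Delta = -16 * (1984) = -31744
Delta mod 19 = 5

Delta = 5 (mod 19)


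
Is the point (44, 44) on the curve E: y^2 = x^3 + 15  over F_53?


Check whether y^2 = x^3 + 0 x + 15 (mod 53) for (x, y) = (44, 44).
LHS: y^2 = 44^2 mod 53 = 28
RHS: x^3 + 0 x + 15 = 44^3 + 0*44 + 15 mod 53 = 28
LHS = RHS

Yes, on the curve


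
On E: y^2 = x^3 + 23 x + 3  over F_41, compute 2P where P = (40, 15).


Doubling: s = (3 x1^2 + a) / (2 y1)
s = (3*40^2 + 23) / (2*15) mod 41 = 20
x3 = s^2 - 2 x1 mod 41 = 20^2 - 2*40 = 33
y3 = s (x1 - x3) - y1 mod 41 = 20 * (40 - 33) - 15 = 2

2P = (33, 2)


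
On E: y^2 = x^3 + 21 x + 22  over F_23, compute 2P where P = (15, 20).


k = 2 = 10_2 (binary, LSB first: 01)
Double-and-add from P = (15, 20):
  bit 0 = 0: acc unchanged = O
  bit 1 = 1: acc = O + (17, 5) = (17, 5)

2P = (17, 5)


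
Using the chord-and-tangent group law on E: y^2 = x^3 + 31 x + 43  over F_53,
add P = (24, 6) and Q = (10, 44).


P != Q, so use the chord formula.
s = (y2 - y1) / (x2 - x1) = (38) / (39) mod 53 = 20
x3 = s^2 - x1 - x2 mod 53 = 20^2 - 24 - 10 = 48
y3 = s (x1 - x3) - y1 mod 53 = 20 * (24 - 48) - 6 = 44

P + Q = (48, 44)


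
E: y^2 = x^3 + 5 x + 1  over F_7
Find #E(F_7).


For each x in F_7, count y with y^2 = x^3 + 5 x + 1 mod 7:
  x = 0: RHS = 1, y in [1, 6]  -> 2 point(s)
  x = 1: RHS = 0, y in [0]  -> 1 point(s)
  x = 3: RHS = 1, y in [1, 6]  -> 2 point(s)
  x = 4: RHS = 1, y in [1, 6]  -> 2 point(s)
  x = 5: RHS = 4, y in [2, 5]  -> 2 point(s)
  x = 6: RHS = 2, y in [3, 4]  -> 2 point(s)
Affine points: 11. Add the point at infinity: total = 12.

#E(F_7) = 12


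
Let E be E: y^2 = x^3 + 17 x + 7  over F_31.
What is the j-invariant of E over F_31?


Delta = -16(4 a^3 + 27 b^2) mod 31 = 6
-1728 * (4 a)^3 = -1728 * (4*17)^3 mod 31 = 23
j = 23 * 6^(-1) mod 31 = 9

j = 9 (mod 31)


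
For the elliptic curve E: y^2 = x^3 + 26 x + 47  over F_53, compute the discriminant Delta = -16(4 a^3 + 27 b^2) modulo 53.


4 a^3 + 27 b^2 = 4*26^3 + 27*47^2 = 70304 + 59643 = 129947
Delta = -16 * (129947) = -2079152
Delta mod 53 = 38

Delta = 38 (mod 53)


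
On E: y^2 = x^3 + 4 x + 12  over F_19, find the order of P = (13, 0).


Compute successive multiples of P until we hit O:
  1P = (13, 0)
  2P = O

ord(P) = 2


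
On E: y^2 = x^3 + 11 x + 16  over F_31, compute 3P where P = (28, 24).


k = 3 = 11_2 (binary, LSB first: 11)
Double-and-add from P = (28, 24):
  bit 0 = 1: acc = O + (28, 24) = (28, 24)
  bit 1 = 1: acc = (28, 24) + (14, 0) = (28, 7)

3P = (28, 7)


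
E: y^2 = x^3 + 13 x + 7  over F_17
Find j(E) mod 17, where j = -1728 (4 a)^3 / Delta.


Delta = -16(4 a^3 + 27 b^2) mod 17 = 13
-1728 * (4 a)^3 = -1728 * (4*13)^3 mod 17 = 6
j = 6 * 13^(-1) mod 17 = 7

j = 7 (mod 17)


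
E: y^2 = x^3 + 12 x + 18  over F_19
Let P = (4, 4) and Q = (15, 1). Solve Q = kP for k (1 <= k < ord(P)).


Enumerate multiples of P until we hit Q = (15, 1):
  1P = (4, 4)
  2P = (15, 18)
  3P = (9, 0)
  4P = (15, 1)
Match found at i = 4.

k = 4


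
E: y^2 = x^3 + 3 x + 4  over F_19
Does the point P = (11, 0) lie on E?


Check whether y^2 = x^3 + 3 x + 4 (mod 19) for (x, y) = (11, 0).
LHS: y^2 = 0^2 mod 19 = 0
RHS: x^3 + 3 x + 4 = 11^3 + 3*11 + 4 mod 19 = 0
LHS = RHS

Yes, on the curve


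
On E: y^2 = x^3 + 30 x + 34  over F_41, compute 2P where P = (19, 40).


Doubling: s = (3 x1^2 + a) / (2 y1)
s = (3*19^2 + 30) / (2*40) mod 41 = 38
x3 = s^2 - 2 x1 mod 41 = 38^2 - 2*19 = 12
y3 = s (x1 - x3) - y1 mod 41 = 38 * (19 - 12) - 40 = 21

2P = (12, 21)


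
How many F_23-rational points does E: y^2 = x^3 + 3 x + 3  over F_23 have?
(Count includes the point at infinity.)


For each x in F_23, count y with y^2 = x^3 + 3 x + 3 mod 23:
  x = 0: RHS = 3, y in [7, 16]  -> 2 point(s)
  x = 3: RHS = 16, y in [4, 19]  -> 2 point(s)
  x = 9: RHS = 0, y in [0]  -> 1 point(s)
  x = 13: RHS = 8, y in [10, 13]  -> 2 point(s)
  x = 14: RHS = 6, y in [11, 12]  -> 2 point(s)
  x = 18: RHS = 1, y in [1, 22]  -> 2 point(s)
  x = 20: RHS = 13, y in [6, 17]  -> 2 point(s)
  x = 21: RHS = 12, y in [9, 14]  -> 2 point(s)
Affine points: 15. Add the point at infinity: total = 16.

#E(F_23) = 16


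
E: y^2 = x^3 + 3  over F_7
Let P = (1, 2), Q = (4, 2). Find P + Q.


P != Q, so use the chord formula.
s = (y2 - y1) / (x2 - x1) = (0) / (3) mod 7 = 0
x3 = s^2 - x1 - x2 mod 7 = 0^2 - 1 - 4 = 2
y3 = s (x1 - x3) - y1 mod 7 = 0 * (1 - 2) - 2 = 5

P + Q = (2, 5)


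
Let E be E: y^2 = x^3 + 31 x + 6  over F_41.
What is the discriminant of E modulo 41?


4 a^3 + 27 b^2 = 4*31^3 + 27*6^2 = 119164 + 972 = 120136
Delta = -16 * (120136) = -1922176
Delta mod 41 = 27

Delta = 27 (mod 41)


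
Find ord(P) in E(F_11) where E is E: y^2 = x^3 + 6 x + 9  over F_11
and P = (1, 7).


Compute successive multiples of P until we hit O:
  1P = (1, 7)
  2P = (7, 8)
  3P = (7, 3)
  4P = (1, 4)
  5P = O

ord(P) = 5


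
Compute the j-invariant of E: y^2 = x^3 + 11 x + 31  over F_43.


Delta = -16(4 a^3 + 27 b^2) mod 43 = 12
-1728 * (4 a)^3 = -1728 * (4*11)^3 mod 43 = 35
j = 35 * 12^(-1) mod 43 = 28

j = 28 (mod 43)


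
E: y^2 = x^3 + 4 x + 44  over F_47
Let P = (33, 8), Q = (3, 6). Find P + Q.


P != Q, so use the chord formula.
s = (y2 - y1) / (x2 - x1) = (45) / (17) mod 47 = 22
x3 = s^2 - x1 - x2 mod 47 = 22^2 - 33 - 3 = 25
y3 = s (x1 - x3) - y1 mod 47 = 22 * (33 - 25) - 8 = 27

P + Q = (25, 27)


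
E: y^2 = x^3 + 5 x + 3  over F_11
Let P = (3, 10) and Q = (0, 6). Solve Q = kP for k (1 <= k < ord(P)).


Enumerate multiples of P until we hit Q = (0, 6):
  1P = (3, 10)
  2P = (8, 4)
  3P = (1, 3)
  4P = (0, 6)
Match found at i = 4.

k = 4


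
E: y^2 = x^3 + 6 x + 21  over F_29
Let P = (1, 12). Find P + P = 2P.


Doubling: s = (3 x1^2 + a) / (2 y1)
s = (3*1^2 + 6) / (2*12) mod 29 = 4
x3 = s^2 - 2 x1 mod 29 = 4^2 - 2*1 = 14
y3 = s (x1 - x3) - y1 mod 29 = 4 * (1 - 14) - 12 = 23

2P = (14, 23)


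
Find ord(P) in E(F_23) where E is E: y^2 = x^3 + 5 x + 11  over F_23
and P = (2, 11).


Compute successive multiples of P until we hit O:
  1P = (2, 11)
  2P = (9, 16)
  3P = (5, 0)
  4P = (9, 7)
  5P = (2, 12)
  6P = O

ord(P) = 6


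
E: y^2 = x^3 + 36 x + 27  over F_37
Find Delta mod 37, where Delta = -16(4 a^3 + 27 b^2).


4 a^3 + 27 b^2 = 4*36^3 + 27*27^2 = 186624 + 19683 = 206307
Delta = -16 * (206307) = -3300912
Delta mod 37 = 6

Delta = 6 (mod 37)


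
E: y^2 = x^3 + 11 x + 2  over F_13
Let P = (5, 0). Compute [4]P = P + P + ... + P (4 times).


k = 4 = 100_2 (binary, LSB first: 001)
Double-and-add from P = (5, 0):
  bit 0 = 0: acc unchanged = O
  bit 1 = 0: acc unchanged = O
  bit 2 = 1: acc = O + O = O

4P = O


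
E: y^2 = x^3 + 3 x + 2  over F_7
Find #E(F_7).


For each x in F_7, count y with y^2 = x^3 + 3 x + 2 mod 7:
  x = 0: RHS = 2, y in [3, 4]  -> 2 point(s)
  x = 2: RHS = 2, y in [3, 4]  -> 2 point(s)
  x = 4: RHS = 1, y in [1, 6]  -> 2 point(s)
  x = 5: RHS = 2, y in [3, 4]  -> 2 point(s)
Affine points: 8. Add the point at infinity: total = 9.

#E(F_7) = 9


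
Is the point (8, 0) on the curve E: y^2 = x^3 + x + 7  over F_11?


Check whether y^2 = x^3 + 1 x + 7 (mod 11) for (x, y) = (8, 0).
LHS: y^2 = 0^2 mod 11 = 0
RHS: x^3 + 1 x + 7 = 8^3 + 1*8 + 7 mod 11 = 10
LHS != RHS

No, not on the curve


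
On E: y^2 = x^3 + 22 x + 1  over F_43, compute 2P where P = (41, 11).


Doubling: s = (3 x1^2 + a) / (2 y1)
s = (3*41^2 + 22) / (2*11) mod 43 = 25
x3 = s^2 - 2 x1 mod 43 = 25^2 - 2*41 = 27
y3 = s (x1 - x3) - y1 mod 43 = 25 * (41 - 27) - 11 = 38

2P = (27, 38)


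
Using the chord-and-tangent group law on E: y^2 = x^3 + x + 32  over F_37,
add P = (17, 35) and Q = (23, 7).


P != Q, so use the chord formula.
s = (y2 - y1) / (x2 - x1) = (9) / (6) mod 37 = 20
x3 = s^2 - x1 - x2 mod 37 = 20^2 - 17 - 23 = 27
y3 = s (x1 - x3) - y1 mod 37 = 20 * (17 - 27) - 35 = 24

P + Q = (27, 24)


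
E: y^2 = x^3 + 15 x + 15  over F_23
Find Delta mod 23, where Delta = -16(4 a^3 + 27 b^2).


4 a^3 + 27 b^2 = 4*15^3 + 27*15^2 = 13500 + 6075 = 19575
Delta = -16 * (19575) = -313200
Delta mod 23 = 14

Delta = 14 (mod 23)


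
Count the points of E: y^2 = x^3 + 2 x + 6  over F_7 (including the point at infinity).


For each x in F_7, count y with y^2 = x^3 + 2 x + 6 mod 7:
  x = 1: RHS = 2, y in [3, 4]  -> 2 point(s)
  x = 2: RHS = 4, y in [2, 5]  -> 2 point(s)
  x = 3: RHS = 4, y in [2, 5]  -> 2 point(s)
  x = 4: RHS = 1, y in [1, 6]  -> 2 point(s)
  x = 5: RHS = 1, y in [1, 6]  -> 2 point(s)
Affine points: 10. Add the point at infinity: total = 11.

#E(F_7) = 11


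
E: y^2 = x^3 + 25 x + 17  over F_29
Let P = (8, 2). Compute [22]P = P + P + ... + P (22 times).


k = 22 = 10110_2 (binary, LSB first: 01101)
Double-and-add from P = (8, 2):
  bit 0 = 0: acc unchanged = O
  bit 1 = 1: acc = O + (18, 21) = (18, 21)
  bit 2 = 1: acc = (18, 21) + (21, 1) = (28, 7)
  bit 3 = 0: acc unchanged = (28, 7)
  bit 4 = 1: acc = (28, 7) + (24, 12) = (13, 25)

22P = (13, 25)


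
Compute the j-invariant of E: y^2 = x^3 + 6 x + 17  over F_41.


Delta = -16(4 a^3 + 27 b^2) mod 41 = 31
-1728 * (4 a)^3 = -1728 * (4*6)^3 mod 41 = 40
j = 40 * 31^(-1) mod 41 = 37

j = 37 (mod 41)


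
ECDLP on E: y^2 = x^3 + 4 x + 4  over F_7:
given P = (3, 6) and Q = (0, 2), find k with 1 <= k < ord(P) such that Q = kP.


Enumerate multiples of P until we hit Q = (0, 2):
  1P = (3, 6)
  2P = (5, 4)
  3P = (0, 5)
  4P = (1, 4)
  5P = (4, 0)
  6P = (1, 3)
  7P = (0, 2)
Match found at i = 7.

k = 7


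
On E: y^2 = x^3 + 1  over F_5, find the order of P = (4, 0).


Compute successive multiples of P until we hit O:
  1P = (4, 0)
  2P = O

ord(P) = 2


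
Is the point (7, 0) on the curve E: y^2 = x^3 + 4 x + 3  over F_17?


Check whether y^2 = x^3 + 4 x + 3 (mod 17) for (x, y) = (7, 0).
LHS: y^2 = 0^2 mod 17 = 0
RHS: x^3 + 4 x + 3 = 7^3 + 4*7 + 3 mod 17 = 0
LHS = RHS

Yes, on the curve


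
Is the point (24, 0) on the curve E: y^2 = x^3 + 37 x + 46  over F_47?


Check whether y^2 = x^3 + 37 x + 46 (mod 47) for (x, y) = (24, 0).
LHS: y^2 = 0^2 mod 47 = 0
RHS: x^3 + 37 x + 46 = 24^3 + 37*24 + 46 mod 47 = 0
LHS = RHS

Yes, on the curve


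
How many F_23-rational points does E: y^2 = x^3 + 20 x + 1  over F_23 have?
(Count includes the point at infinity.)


For each x in F_23, count y with y^2 = x^3 + 20 x + 1 mod 23:
  x = 0: RHS = 1, y in [1, 22]  -> 2 point(s)
  x = 2: RHS = 3, y in [7, 16]  -> 2 point(s)
  x = 7: RHS = 1, y in [1, 22]  -> 2 point(s)
  x = 8: RHS = 6, y in [11, 12]  -> 2 point(s)
  x = 9: RHS = 13, y in [6, 17]  -> 2 point(s)
  x = 14: RHS = 12, y in [9, 14]  -> 2 point(s)
  x = 16: RHS = 1, y in [1, 22]  -> 2 point(s)
  x = 18: RHS = 6, y in [11, 12]  -> 2 point(s)
  x = 19: RHS = 18, y in [8, 15]  -> 2 point(s)
  x = 20: RHS = 6, y in [11, 12]  -> 2 point(s)
  x = 22: RHS = 3, y in [7, 16]  -> 2 point(s)
Affine points: 22. Add the point at infinity: total = 23.

#E(F_23) = 23


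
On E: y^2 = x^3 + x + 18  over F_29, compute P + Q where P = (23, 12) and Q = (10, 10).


P != Q, so use the chord formula.
s = (y2 - y1) / (x2 - x1) = (27) / (16) mod 29 = 18
x3 = s^2 - x1 - x2 mod 29 = 18^2 - 23 - 10 = 1
y3 = s (x1 - x3) - y1 mod 29 = 18 * (23 - 1) - 12 = 7

P + Q = (1, 7)


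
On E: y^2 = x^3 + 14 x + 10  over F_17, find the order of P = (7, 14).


Compute successive multiples of P until we hit O:
  1P = (7, 14)
  2P = (1, 12)
  3P = (11, 13)
  4P = (15, 5)
  5P = (13, 14)
  6P = (14, 3)
  7P = (12, 6)
  8P = (6, 15)
  ... (continuing to 21P)
  21P = O

ord(P) = 21


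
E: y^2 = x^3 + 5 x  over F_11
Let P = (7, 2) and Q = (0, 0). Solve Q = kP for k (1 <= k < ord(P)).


Enumerate multiples of P until we hit Q = (0, 0):
  1P = (7, 2)
  2P = (0, 0)
Match found at i = 2.

k = 2


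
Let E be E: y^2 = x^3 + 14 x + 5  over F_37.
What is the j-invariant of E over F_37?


Delta = -16(4 a^3 + 27 b^2) mod 37 = 27
-1728 * (4 a)^3 = -1728 * (4*14)^3 mod 37 = 6
j = 6 * 27^(-1) mod 37 = 29

j = 29 (mod 37)


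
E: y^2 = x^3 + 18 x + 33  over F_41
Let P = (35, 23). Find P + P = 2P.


Doubling: s = (3 x1^2 + a) / (2 y1)
s = (3*35^2 + 18) / (2*23) mod 41 = 17
x3 = s^2 - 2 x1 mod 41 = 17^2 - 2*35 = 14
y3 = s (x1 - x3) - y1 mod 41 = 17 * (35 - 14) - 23 = 6

2P = (14, 6)


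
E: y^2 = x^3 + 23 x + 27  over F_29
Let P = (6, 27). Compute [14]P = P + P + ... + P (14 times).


k = 14 = 1110_2 (binary, LSB first: 0111)
Double-and-add from P = (6, 27):
  bit 0 = 0: acc unchanged = O
  bit 1 = 1: acc = O + (22, 4) = (22, 4)
  bit 2 = 1: acc = (22, 4) + (7, 3) = (4, 3)
  bit 3 = 1: acc = (4, 3) + (9, 8) = (17, 13)

14P = (17, 13)


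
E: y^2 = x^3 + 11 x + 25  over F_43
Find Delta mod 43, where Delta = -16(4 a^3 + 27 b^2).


4 a^3 + 27 b^2 = 4*11^3 + 27*25^2 = 5324 + 16875 = 22199
Delta = -16 * (22199) = -355184
Delta mod 43 = 39

Delta = 39 (mod 43)


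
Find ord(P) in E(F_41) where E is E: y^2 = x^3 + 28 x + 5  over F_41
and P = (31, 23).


Compute successive multiples of P until we hit O:
  1P = (31, 23)
  2P = (20, 18)
  3P = (39, 33)
  4P = (11, 2)
  5P = (0, 28)
  6P = (0, 13)
  7P = (11, 39)
  8P = (39, 8)
  ... (continuing to 11P)
  11P = O

ord(P) = 11


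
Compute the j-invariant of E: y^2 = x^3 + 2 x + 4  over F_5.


Delta = -16(4 a^3 + 27 b^2) mod 5 = 1
-1728 * (4 a)^3 = -1728 * (4*2)^3 mod 5 = 4
j = 4 * 1^(-1) mod 5 = 4

j = 4 (mod 5)


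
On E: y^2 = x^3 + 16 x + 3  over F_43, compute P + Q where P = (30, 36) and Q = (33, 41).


P != Q, so use the chord formula.
s = (y2 - y1) / (x2 - x1) = (5) / (3) mod 43 = 16
x3 = s^2 - x1 - x2 mod 43 = 16^2 - 30 - 33 = 21
y3 = s (x1 - x3) - y1 mod 43 = 16 * (30 - 21) - 36 = 22

P + Q = (21, 22)


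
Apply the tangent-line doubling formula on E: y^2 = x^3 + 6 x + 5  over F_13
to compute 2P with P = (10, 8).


Doubling: s = (3 x1^2 + a) / (2 y1)
s = (3*10^2 + 6) / (2*8) mod 13 = 11
x3 = s^2 - 2 x1 mod 13 = 11^2 - 2*10 = 10
y3 = s (x1 - x3) - y1 mod 13 = 11 * (10 - 10) - 8 = 5

2P = (10, 5)


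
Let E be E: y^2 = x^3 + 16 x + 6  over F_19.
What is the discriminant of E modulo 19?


4 a^3 + 27 b^2 = 4*16^3 + 27*6^2 = 16384 + 972 = 17356
Delta = -16 * (17356) = -277696
Delta mod 19 = 8

Delta = 8 (mod 19)


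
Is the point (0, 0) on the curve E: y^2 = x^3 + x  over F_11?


Check whether y^2 = x^3 + 1 x + 0 (mod 11) for (x, y) = (0, 0).
LHS: y^2 = 0^2 mod 11 = 0
RHS: x^3 + 1 x + 0 = 0^3 + 1*0 + 0 mod 11 = 0
LHS = RHS

Yes, on the curve


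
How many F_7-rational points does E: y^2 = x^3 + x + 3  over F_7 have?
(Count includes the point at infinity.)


For each x in F_7, count y with y^2 = x^3 + 1 x + 3 mod 7:
  x = 4: RHS = 1, y in [1, 6]  -> 2 point(s)
  x = 5: RHS = 0, y in [0]  -> 1 point(s)
  x = 6: RHS = 1, y in [1, 6]  -> 2 point(s)
Affine points: 5. Add the point at infinity: total = 6.

#E(F_7) = 6


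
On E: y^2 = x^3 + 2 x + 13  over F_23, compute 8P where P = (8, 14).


k = 8 = 1000_2 (binary, LSB first: 0001)
Double-and-add from P = (8, 14):
  bit 0 = 0: acc unchanged = O
  bit 1 = 0: acc unchanged = O
  bit 2 = 0: acc unchanged = O
  bit 3 = 1: acc = O + (4, 4) = (4, 4)

8P = (4, 4)


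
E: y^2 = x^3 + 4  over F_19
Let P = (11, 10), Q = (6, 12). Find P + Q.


P != Q, so use the chord formula.
s = (y2 - y1) / (x2 - x1) = (2) / (14) mod 19 = 11
x3 = s^2 - x1 - x2 mod 19 = 11^2 - 11 - 6 = 9
y3 = s (x1 - x3) - y1 mod 19 = 11 * (11 - 9) - 10 = 12

P + Q = (9, 12)


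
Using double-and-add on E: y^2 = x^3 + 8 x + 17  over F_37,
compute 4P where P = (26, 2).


k = 4 = 100_2 (binary, LSB first: 001)
Double-and-add from P = (26, 2):
  bit 0 = 0: acc unchanged = O
  bit 1 = 0: acc unchanged = O
  bit 2 = 1: acc = O + (32, 0) = (32, 0)

4P = (32, 0)


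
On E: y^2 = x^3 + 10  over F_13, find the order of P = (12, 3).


Compute successive multiples of P until we hit O:
  1P = (12, 3)
  2P = (12, 10)
  3P = O

ord(P) = 3


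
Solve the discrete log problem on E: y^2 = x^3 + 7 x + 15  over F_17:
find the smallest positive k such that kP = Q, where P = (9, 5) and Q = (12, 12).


Enumerate multiples of P until we hit Q = (12, 12):
  1P = (9, 5)
  2P = (12, 5)
  3P = (13, 12)
  4P = (14, 16)
  5P = (7, 13)
  6P = (0, 10)
  7P = (6, 16)
  8P = (6, 1)
  9P = (0, 7)
  10P = (7, 4)
  11P = (14, 1)
  12P = (13, 5)
  13P = (12, 12)
Match found at i = 13.

k = 13


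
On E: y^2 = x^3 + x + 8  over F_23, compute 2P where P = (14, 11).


Doubling: s = (3 x1^2 + a) / (2 y1)
s = (3*14^2 + 1) / (2*11) mod 23 = 9
x3 = s^2 - 2 x1 mod 23 = 9^2 - 2*14 = 7
y3 = s (x1 - x3) - y1 mod 23 = 9 * (14 - 7) - 11 = 6

2P = (7, 6)


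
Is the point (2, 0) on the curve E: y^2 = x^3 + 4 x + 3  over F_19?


Check whether y^2 = x^3 + 4 x + 3 (mod 19) for (x, y) = (2, 0).
LHS: y^2 = 0^2 mod 19 = 0
RHS: x^3 + 4 x + 3 = 2^3 + 4*2 + 3 mod 19 = 0
LHS = RHS

Yes, on the curve


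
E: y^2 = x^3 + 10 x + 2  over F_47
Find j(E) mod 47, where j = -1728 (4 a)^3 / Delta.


Delta = -16(4 a^3 + 27 b^2) mod 47 = 25
-1728 * (4 a)^3 = -1728 * (4*10)^3 mod 47 = 34
j = 34 * 25^(-1) mod 47 = 7

j = 7 (mod 47)


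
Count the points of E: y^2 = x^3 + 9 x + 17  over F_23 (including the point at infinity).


For each x in F_23, count y with y^2 = x^3 + 9 x + 17 mod 23:
  x = 1: RHS = 4, y in [2, 21]  -> 2 point(s)
  x = 3: RHS = 2, y in [5, 18]  -> 2 point(s)
  x = 4: RHS = 2, y in [5, 18]  -> 2 point(s)
  x = 5: RHS = 3, y in [7, 16]  -> 2 point(s)
  x = 7: RHS = 9, y in [3, 20]  -> 2 point(s)
  x = 8: RHS = 3, y in [7, 16]  -> 2 point(s)
  x = 10: RHS = 3, y in [7, 16]  -> 2 point(s)
  x = 12: RHS = 13, y in [6, 17]  -> 2 point(s)
  x = 13: RHS = 8, y in [10, 13]  -> 2 point(s)
  x = 14: RHS = 12, y in [9, 14]  -> 2 point(s)
  x = 15: RHS = 8, y in [10, 13]  -> 2 point(s)
  x = 16: RHS = 2, y in [5, 18]  -> 2 point(s)
  x = 17: RHS = 0, y in [0]  -> 1 point(s)
  x = 18: RHS = 8, y in [10, 13]  -> 2 point(s)
  x = 19: RHS = 9, y in [3, 20]  -> 2 point(s)
  x = 20: RHS = 9, y in [3, 20]  -> 2 point(s)
Affine points: 31. Add the point at infinity: total = 32.

#E(F_23) = 32


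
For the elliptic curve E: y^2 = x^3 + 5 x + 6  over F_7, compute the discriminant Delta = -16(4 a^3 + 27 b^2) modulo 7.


4 a^3 + 27 b^2 = 4*5^3 + 27*6^2 = 500 + 972 = 1472
Delta = -16 * (1472) = -23552
Delta mod 7 = 3

Delta = 3 (mod 7)


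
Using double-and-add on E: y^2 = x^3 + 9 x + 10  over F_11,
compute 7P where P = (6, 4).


k = 7 = 111_2 (binary, LSB first: 111)
Double-and-add from P = (6, 4):
  bit 0 = 1: acc = O + (6, 4) = (6, 4)
  bit 1 = 1: acc = (6, 4) + (2, 5) = (1, 3)
  bit 2 = 1: acc = (1, 3) + (8, 0) = (6, 7)

7P = (6, 7)


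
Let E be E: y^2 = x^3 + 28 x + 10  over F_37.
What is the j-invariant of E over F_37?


Delta = -16(4 a^3 + 27 b^2) mod 37 = 15
-1728 * (4 a)^3 = -1728 * (4*28)^3 mod 37 = 11
j = 11 * 15^(-1) mod 37 = 18

j = 18 (mod 37)


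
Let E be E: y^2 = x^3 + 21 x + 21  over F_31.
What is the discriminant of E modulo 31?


4 a^3 + 27 b^2 = 4*21^3 + 27*21^2 = 37044 + 11907 = 48951
Delta = -16 * (48951) = -783216
Delta mod 31 = 30

Delta = 30 (mod 31)


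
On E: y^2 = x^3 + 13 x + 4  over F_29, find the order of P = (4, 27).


Compute successive multiples of P until we hit O:
  1P = (4, 27)
  2P = (27, 12)
  3P = (26, 5)
  4P = (0, 27)
  5P = (25, 2)
  6P = (22, 11)
  7P = (2, 26)
  8P = (16, 25)
  ... (continuing to 36P)
  36P = O

ord(P) = 36


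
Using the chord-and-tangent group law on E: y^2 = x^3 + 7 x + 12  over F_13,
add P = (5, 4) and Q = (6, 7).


P != Q, so use the chord formula.
s = (y2 - y1) / (x2 - x1) = (3) / (1) mod 13 = 3
x3 = s^2 - x1 - x2 mod 13 = 3^2 - 5 - 6 = 11
y3 = s (x1 - x3) - y1 mod 13 = 3 * (5 - 11) - 4 = 4

P + Q = (11, 4)


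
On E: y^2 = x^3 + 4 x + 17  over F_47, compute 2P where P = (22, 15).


Doubling: s = (3 x1^2 + a) / (2 y1)
s = (3*22^2 + 4) / (2*15) mod 47 = 36
x3 = s^2 - 2 x1 mod 47 = 36^2 - 2*22 = 30
y3 = s (x1 - x3) - y1 mod 47 = 36 * (22 - 30) - 15 = 26

2P = (30, 26)


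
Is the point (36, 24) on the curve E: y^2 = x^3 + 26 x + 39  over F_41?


Check whether y^2 = x^3 + 26 x + 39 (mod 41) for (x, y) = (36, 24).
LHS: y^2 = 24^2 mod 41 = 2
RHS: x^3 + 26 x + 39 = 36^3 + 26*36 + 39 mod 41 = 30
LHS != RHS

No, not on the curve


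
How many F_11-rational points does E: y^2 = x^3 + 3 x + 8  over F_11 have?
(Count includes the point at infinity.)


For each x in F_11, count y with y^2 = x^3 + 3 x + 8 mod 11:
  x = 1: RHS = 1, y in [1, 10]  -> 2 point(s)
  x = 2: RHS = 0, y in [0]  -> 1 point(s)
  x = 3: RHS = 0, y in [0]  -> 1 point(s)
  x = 5: RHS = 5, y in [4, 7]  -> 2 point(s)
  x = 6: RHS = 0, y in [0]  -> 1 point(s)
  x = 7: RHS = 9, y in [3, 8]  -> 2 point(s)
  x = 8: RHS = 5, y in [4, 7]  -> 2 point(s)
  x = 9: RHS = 5, y in [4, 7]  -> 2 point(s)
  x = 10: RHS = 4, y in [2, 9]  -> 2 point(s)
Affine points: 15. Add the point at infinity: total = 16.

#E(F_11) = 16


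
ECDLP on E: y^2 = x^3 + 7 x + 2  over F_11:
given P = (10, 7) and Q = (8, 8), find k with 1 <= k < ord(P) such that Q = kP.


Enumerate multiples of P until we hit Q = (8, 8):
  1P = (10, 7)
  2P = (7, 3)
  3P = (8, 3)
  4P = (8, 8)
Match found at i = 4.

k = 4


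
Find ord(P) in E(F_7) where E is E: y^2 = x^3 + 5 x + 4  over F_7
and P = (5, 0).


Compute successive multiples of P until we hit O:
  1P = (5, 0)
  2P = O

ord(P) = 2


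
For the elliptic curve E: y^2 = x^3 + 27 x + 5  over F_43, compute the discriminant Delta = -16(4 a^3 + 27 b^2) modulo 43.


4 a^3 + 27 b^2 = 4*27^3 + 27*5^2 = 78732 + 675 = 79407
Delta = -16 * (79407) = -1270512
Delta mod 43 = 9

Delta = 9 (mod 43)


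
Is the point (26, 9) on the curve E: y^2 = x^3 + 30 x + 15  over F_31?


Check whether y^2 = x^3 + 30 x + 15 (mod 31) for (x, y) = (26, 9).
LHS: y^2 = 9^2 mod 31 = 19
RHS: x^3 + 30 x + 15 = 26^3 + 30*26 + 15 mod 31 = 19
LHS = RHS

Yes, on the curve


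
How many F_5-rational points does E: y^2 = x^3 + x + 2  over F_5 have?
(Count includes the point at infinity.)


For each x in F_5, count y with y^2 = x^3 + 1 x + 2 mod 5:
  x = 1: RHS = 4, y in [2, 3]  -> 2 point(s)
  x = 4: RHS = 0, y in [0]  -> 1 point(s)
Affine points: 3. Add the point at infinity: total = 4.

#E(F_5) = 4


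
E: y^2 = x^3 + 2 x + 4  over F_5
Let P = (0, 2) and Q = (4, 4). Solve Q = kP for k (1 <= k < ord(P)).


Enumerate multiples of P until we hit Q = (4, 4):
  1P = (0, 2)
  2P = (4, 1)
  3P = (2, 1)
  4P = (2, 4)
  5P = (4, 4)
Match found at i = 5.

k = 5


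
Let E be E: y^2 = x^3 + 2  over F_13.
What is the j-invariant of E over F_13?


Delta = -16(4 a^3 + 27 b^2) mod 13 = 1
-1728 * (4 a)^3 = -1728 * (4*0)^3 mod 13 = 0
j = 0 * 1^(-1) mod 13 = 0

j = 0 (mod 13)


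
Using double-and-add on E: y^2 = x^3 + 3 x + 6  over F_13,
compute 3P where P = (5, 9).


k = 3 = 11_2 (binary, LSB first: 11)
Double-and-add from P = (5, 9):
  bit 0 = 1: acc = O + (5, 9) = (5, 9)
  bit 1 = 1: acc = (5, 9) + (3, 4) = (8, 3)

3P = (8, 3)


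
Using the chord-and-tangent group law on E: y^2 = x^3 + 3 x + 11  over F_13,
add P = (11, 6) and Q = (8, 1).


P != Q, so use the chord formula.
s = (y2 - y1) / (x2 - x1) = (8) / (10) mod 13 = 6
x3 = s^2 - x1 - x2 mod 13 = 6^2 - 11 - 8 = 4
y3 = s (x1 - x3) - y1 mod 13 = 6 * (11 - 4) - 6 = 10

P + Q = (4, 10)


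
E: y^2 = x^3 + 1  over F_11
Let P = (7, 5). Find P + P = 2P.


Doubling: s = (3 x1^2 + a) / (2 y1)
s = (3*7^2 + 0) / (2*5) mod 11 = 7
x3 = s^2 - 2 x1 mod 11 = 7^2 - 2*7 = 2
y3 = s (x1 - x3) - y1 mod 11 = 7 * (7 - 2) - 5 = 8

2P = (2, 8)


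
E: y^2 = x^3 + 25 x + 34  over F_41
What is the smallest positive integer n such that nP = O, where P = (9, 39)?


Compute successive multiples of P until we hit O:
  1P = (9, 39)
  2P = (2, 25)
  3P = (34, 34)
  4P = (21, 29)
  5P = (6, 20)
  6P = (16, 26)
  7P = (32, 33)
  8P = (32, 8)
  ... (continuing to 15P)
  15P = O

ord(P) = 15


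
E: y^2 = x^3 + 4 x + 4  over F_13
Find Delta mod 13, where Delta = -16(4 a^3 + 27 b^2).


4 a^3 + 27 b^2 = 4*4^3 + 27*4^2 = 256 + 432 = 688
Delta = -16 * (688) = -11008
Delta mod 13 = 3

Delta = 3 (mod 13)


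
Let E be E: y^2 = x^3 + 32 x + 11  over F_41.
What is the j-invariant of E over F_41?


Delta = -16(4 a^3 + 27 b^2) mod 41 = 1
-1728 * (4 a)^3 = -1728 * (4*32)^3 mod 41 = 29
j = 29 * 1^(-1) mod 41 = 29

j = 29 (mod 41)


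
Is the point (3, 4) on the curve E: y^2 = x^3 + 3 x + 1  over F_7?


Check whether y^2 = x^3 + 3 x + 1 (mod 7) for (x, y) = (3, 4).
LHS: y^2 = 4^2 mod 7 = 2
RHS: x^3 + 3 x + 1 = 3^3 + 3*3 + 1 mod 7 = 2
LHS = RHS

Yes, on the curve


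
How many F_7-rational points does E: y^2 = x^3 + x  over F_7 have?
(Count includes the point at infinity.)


For each x in F_7, count y with y^2 = x^3 + 1 x + 0 mod 7:
  x = 0: RHS = 0, y in [0]  -> 1 point(s)
  x = 1: RHS = 2, y in [3, 4]  -> 2 point(s)
  x = 3: RHS = 2, y in [3, 4]  -> 2 point(s)
  x = 5: RHS = 4, y in [2, 5]  -> 2 point(s)
Affine points: 7. Add the point at infinity: total = 8.

#E(F_7) = 8
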